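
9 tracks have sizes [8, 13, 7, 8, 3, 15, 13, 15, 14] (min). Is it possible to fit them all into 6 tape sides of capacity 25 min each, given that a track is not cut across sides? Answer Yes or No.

A valid assignment using 5 tape sides:
  side 1: 15 + 8 = 23
  side 2: 15 + 8 = 23
  side 3: 14 + 7 + 3 = 24
  side 4: 13 = 13
  side 5: 13 = 13
That uses only 5 ≤ 6, so 6 tape sides are enough.

Yes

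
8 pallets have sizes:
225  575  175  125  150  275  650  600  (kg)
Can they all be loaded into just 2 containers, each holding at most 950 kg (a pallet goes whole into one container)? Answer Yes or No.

Total = 2775 kg; ⌈2775/950⌉ = 3.
At least 3 containers are required, but only 2 are allowed.

No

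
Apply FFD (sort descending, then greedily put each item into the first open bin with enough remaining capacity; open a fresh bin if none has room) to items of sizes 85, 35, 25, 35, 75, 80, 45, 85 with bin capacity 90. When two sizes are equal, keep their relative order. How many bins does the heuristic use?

6

Sorted descending: 85, 85, 80, 75, 45, 35, 35, 25.
  85 → bin 1 (new)  [load 85/90]
  85 → bin 2 (new)  [load 85/90]
  80 → bin 3 (new)  [load 80/90]
  75 → bin 4 (new)  [load 75/90]
  45 → bin 5 (new)  [load 45/90]
  35 → bin 5  [load 80/90]
  35 → bin 6 (new)  [load 35/90]
  25 → bin 6  [load 60/90]
6 bins opened.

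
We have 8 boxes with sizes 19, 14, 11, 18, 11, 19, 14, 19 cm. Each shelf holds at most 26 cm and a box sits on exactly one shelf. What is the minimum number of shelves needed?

6

Total = 19 + 19 + 19 + 18 + 14 + 14 + 11 + 11 = 125 cm.
Lower bound: ⌈125/26⌉ = 5 shelves.
Also, 6 boxes each exceed 13 cm, and no two of those can share a shelf, so at least 6 shelves are needed.
A packing using 6 shelves:
  shelf 1: 19 = 19
  shelf 2: 19 = 19
  shelf 3: 19 = 19
  shelf 4: 18 = 18
  shelf 5: 14 + 11 = 25
  shelf 6: 14 + 11 = 25
This matches the lower bound, so 6 is optimal.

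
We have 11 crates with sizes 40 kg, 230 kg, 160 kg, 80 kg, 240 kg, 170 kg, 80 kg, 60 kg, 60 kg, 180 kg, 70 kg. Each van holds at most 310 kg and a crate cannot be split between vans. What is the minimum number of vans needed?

5

Total = 240 + 230 + 180 + 170 + 160 + 80 + 80 + 70 + 60 + 60 + 40 = 1370 kg.
Lower bound: ⌈1370/310⌉ = 5 vans.
A packing using 5 vans:
  van 1: 240 + 70 = 310
  van 2: 230 + 80 = 310
  van 3: 180 + 80 + 40 = 300
  van 4: 170 + 60 + 60 = 290
  van 5: 160 = 160
This matches the lower bound, so 5 is optimal.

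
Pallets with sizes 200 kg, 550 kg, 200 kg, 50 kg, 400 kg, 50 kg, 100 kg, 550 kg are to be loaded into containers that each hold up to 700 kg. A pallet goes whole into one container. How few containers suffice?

Total = 550 + 550 + 400 + 200 + 200 + 100 + 50 + 50 = 2100 kg.
Lower bound: ⌈2100/700⌉ = 3 containers.
A packing using 4 containers:
  container 1: 550 + 100 + 50 = 700
  container 2: 550 + 50 = 600
  container 3: 400 + 200 = 600
  container 4: 200 = 200
No arrangement into 3 containers stays within capacity, so 4 is optimal.

4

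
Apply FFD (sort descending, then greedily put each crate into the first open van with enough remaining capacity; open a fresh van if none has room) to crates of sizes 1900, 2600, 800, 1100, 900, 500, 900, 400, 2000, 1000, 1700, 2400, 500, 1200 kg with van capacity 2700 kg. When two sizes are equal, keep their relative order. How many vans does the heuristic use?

7

Sorted descending: 2600, 2400, 2000, 1900, 1700, 1200, 1100, 1000, 900, 900, 800, 500, 500, 400.
  2600 → van 1 (new)  [load 2600/2700]
  2400 → van 2 (new)  [load 2400/2700]
  2000 → van 3 (new)  [load 2000/2700]
  1900 → van 4 (new)  [load 1900/2700]
  1700 → van 5 (new)  [load 1700/2700]
  1200 → van 6 (new)  [load 1200/2700]
  1100 → van 6  [load 2300/2700]
  1000 → van 5  [load 2700/2700]
  900 → van 7 (new)  [load 900/2700]
  900 → van 7  [load 1800/2700]
  800 → van 4  [load 2700/2700]
  500 → van 3  [load 2500/2700]
  500 → van 7  [load 2300/2700]
  400 → van 6  [load 2700/2700]
7 vans opened.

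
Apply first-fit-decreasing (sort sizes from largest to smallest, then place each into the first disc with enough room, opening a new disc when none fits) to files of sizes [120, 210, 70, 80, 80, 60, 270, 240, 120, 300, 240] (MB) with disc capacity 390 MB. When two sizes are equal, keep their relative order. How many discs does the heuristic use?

Sorted descending: 300, 270, 240, 240, 210, 120, 120, 80, 80, 70, 60.
  300 → disc 1 (new)  [load 300/390]
  270 → disc 2 (new)  [load 270/390]
  240 → disc 3 (new)  [load 240/390]
  240 → disc 4 (new)  [load 240/390]
  210 → disc 5 (new)  [load 210/390]
  120 → disc 2  [load 390/390]
  120 → disc 3  [load 360/390]
  80 → disc 1  [load 380/390]
  80 → disc 4  [load 320/390]
  70 → disc 4  [load 390/390]
  60 → disc 5  [load 270/390]
5 discs opened.

5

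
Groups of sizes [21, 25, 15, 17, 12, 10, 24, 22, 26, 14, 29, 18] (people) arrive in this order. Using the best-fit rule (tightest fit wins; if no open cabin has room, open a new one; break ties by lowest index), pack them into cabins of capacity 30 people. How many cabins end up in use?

  21 → cabin 1 (new)  [load 21/30]
  25 → cabin 2 (new)  [load 25/30]
  15 → cabin 3 (new)  [load 15/30]
  17 → cabin 4 (new)  [load 17/30]
  12 → cabin 4  [load 29/30]
  10 → cabin 3  [load 25/30]
  24 → cabin 5 (new)  [load 24/30]
  22 → cabin 6 (new)  [load 22/30]
  26 → cabin 7 (new)  [load 26/30]
  14 → cabin 8 (new)  [load 14/30]
  29 → cabin 9 (new)  [load 29/30]
  18 → cabin 10 (new)  [load 18/30]
10 cabins opened.

10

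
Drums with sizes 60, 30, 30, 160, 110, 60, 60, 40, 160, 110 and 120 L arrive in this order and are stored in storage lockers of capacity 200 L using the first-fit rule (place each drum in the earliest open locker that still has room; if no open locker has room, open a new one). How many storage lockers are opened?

  60 → locker 1 (new)  [load 60/200]
  30 → locker 1  [load 90/200]
  30 → locker 1  [load 120/200]
  160 → locker 2 (new)  [load 160/200]
  110 → locker 3 (new)  [load 110/200]
  60 → locker 1  [load 180/200]
  60 → locker 3  [load 170/200]
  40 → locker 2  [load 200/200]
  160 → locker 4 (new)  [load 160/200]
  110 → locker 5 (new)  [load 110/200]
  120 → locker 6 (new)  [load 120/200]
6 storage lockers opened.

6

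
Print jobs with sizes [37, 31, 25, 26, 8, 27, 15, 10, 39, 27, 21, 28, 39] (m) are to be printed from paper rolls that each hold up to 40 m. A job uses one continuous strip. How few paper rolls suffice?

Total = 39 + 39 + 37 + 31 + 28 + 27 + 27 + 26 + 25 + 21 + 15 + 10 + 8 = 333 m.
Lower bound: ⌈333/40⌉ = 9 paper rolls.
Also, 10 print jobs each exceed 20 m, and no two of those can share a roll, so at least 10 paper rolls are needed.
A packing using 10 paper rolls:
  roll 1: 39 = 39
  roll 2: 39 = 39
  roll 3: 37 = 37
  roll 4: 31 + 8 = 39
  roll 5: 28 + 10 = 38
  roll 6: 27 = 27
  roll 7: 27 = 27
  roll 8: 26 = 26
  roll 9: 25 + 15 = 40
  roll 10: 21 = 21
This matches the lower bound, so 10 is optimal.

10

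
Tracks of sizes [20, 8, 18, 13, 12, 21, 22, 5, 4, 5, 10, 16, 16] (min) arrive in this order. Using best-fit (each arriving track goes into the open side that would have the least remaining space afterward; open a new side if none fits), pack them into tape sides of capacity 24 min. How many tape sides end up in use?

9

  20 → side 1 (new)  [load 20/24]
  8 → side 2 (new)  [load 8/24]
  18 → side 3 (new)  [load 18/24]
  13 → side 2  [load 21/24]
  12 → side 4 (new)  [load 12/24]
  21 → side 5 (new)  [load 21/24]
  22 → side 6 (new)  [load 22/24]
  5 → side 3  [load 23/24]
  4 → side 1  [load 24/24]
  5 → side 4  [load 17/24]
  10 → side 7 (new)  [load 10/24]
  16 → side 8 (new)  [load 16/24]
  16 → side 9 (new)  [load 16/24]
9 tape sides opened.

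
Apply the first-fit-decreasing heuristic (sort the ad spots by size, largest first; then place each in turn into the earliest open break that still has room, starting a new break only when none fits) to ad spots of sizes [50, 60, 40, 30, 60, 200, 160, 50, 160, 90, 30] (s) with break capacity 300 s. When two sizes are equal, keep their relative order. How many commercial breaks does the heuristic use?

4

Sorted descending: 200, 160, 160, 90, 60, 60, 50, 50, 40, 30, 30.
  200 → break 1 (new)  [load 200/300]
  160 → break 2 (new)  [load 160/300]
  160 → break 3 (new)  [load 160/300]
  90 → break 1  [load 290/300]
  60 → break 2  [load 220/300]
  60 → break 2  [load 280/300]
  50 → break 3  [load 210/300]
  50 → break 3  [load 260/300]
  40 → break 3  [load 300/300]
  30 → break 4 (new)  [load 30/300]
  30 → break 4  [load 60/300]
4 commercial breaks opened.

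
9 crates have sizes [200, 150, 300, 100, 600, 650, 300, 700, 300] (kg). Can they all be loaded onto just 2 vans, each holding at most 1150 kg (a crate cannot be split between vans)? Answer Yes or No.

Total = 3300 kg; ⌈3300/1150⌉ = 3.
At least 3 vans are required, but only 2 are allowed.

No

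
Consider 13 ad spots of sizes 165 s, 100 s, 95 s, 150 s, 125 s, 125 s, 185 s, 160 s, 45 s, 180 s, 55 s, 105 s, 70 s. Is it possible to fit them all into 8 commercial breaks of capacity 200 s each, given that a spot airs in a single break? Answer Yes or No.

No

Total = 1560 s; ⌈1560/200⌉ = 8.
The bound of 8 does not rule out 8, but exhaustive search shows no assignment into 8 commercial breaks of capacity 200 s exists — the minimum is 9.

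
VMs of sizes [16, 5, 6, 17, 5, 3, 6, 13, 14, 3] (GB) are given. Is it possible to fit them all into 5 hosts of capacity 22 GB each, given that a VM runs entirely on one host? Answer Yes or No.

A valid assignment using 4 hosts:
  host 1: 17 + 5 = 22
  host 2: 16 + 6 = 22
  host 3: 14 + 5 + 3 = 22
  host 4: 13 + 6 + 3 = 22
That uses only 4 ≤ 5, so 5 hosts are enough.

Yes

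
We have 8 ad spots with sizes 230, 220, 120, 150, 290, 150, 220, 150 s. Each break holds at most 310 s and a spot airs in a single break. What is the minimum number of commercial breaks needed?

Total = 290 + 230 + 220 + 220 + 150 + 150 + 150 + 120 = 1530 s.
Lower bound: ⌈1530/310⌉ = 5 commercial breaks.
A packing using 6 commercial breaks:
  break 1: 290 = 290
  break 2: 230 = 230
  break 3: 220 = 220
  break 4: 220 = 220
  break 5: 150 + 150 = 300
  break 6: 150 + 120 = 270
No arrangement into 5 commercial breaks stays within capacity, so 6 is optimal.

6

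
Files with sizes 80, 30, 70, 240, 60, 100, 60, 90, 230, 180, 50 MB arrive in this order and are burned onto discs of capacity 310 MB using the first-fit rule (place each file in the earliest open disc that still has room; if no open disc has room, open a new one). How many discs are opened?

  80 → disc 1 (new)  [load 80/310]
  30 → disc 1  [load 110/310]
  70 → disc 1  [load 180/310]
  240 → disc 2 (new)  [load 240/310]
  60 → disc 1  [load 240/310]
  100 → disc 3 (new)  [load 100/310]
  60 → disc 1  [load 300/310]
  90 → disc 3  [load 190/310]
  230 → disc 4 (new)  [load 230/310]
  180 → disc 5 (new)  [load 180/310]
  50 → disc 2  [load 290/310]
5 discs opened.

5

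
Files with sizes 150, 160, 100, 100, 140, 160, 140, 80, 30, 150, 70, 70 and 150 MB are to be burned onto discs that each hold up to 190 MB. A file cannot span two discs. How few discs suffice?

Total = 160 + 160 + 150 + 150 + 150 + 140 + 140 + 100 + 100 + 80 + 70 + 70 + 30 = 1500 MB.
Lower bound: ⌈1500/190⌉ = 8 discs.
Also, 9 files each exceed 95 MB, and no two of those can share a disc, so at least 9 discs are needed.
A packing using 10 discs:
  disc 1: 160 + 30 = 190
  disc 2: 160 = 160
  disc 3: 150 = 150
  disc 4: 150 = 150
  disc 5: 150 = 150
  disc 6: 140 = 140
  disc 7: 140 = 140
  disc 8: 100 + 80 = 180
  disc 9: 100 + 70 = 170
  disc 10: 70 = 70
No arrangement into 9 discs stays within capacity, so 10 is optimal.

10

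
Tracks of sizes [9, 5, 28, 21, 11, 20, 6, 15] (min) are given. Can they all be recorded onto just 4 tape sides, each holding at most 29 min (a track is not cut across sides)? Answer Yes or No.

No

Total = 115 min; ⌈115/29⌉ = 4.
The bound of 4 does not rule out 4, but exhaustive search shows no assignment into 4 tape sides of capacity 29 min exists — the minimum is 5.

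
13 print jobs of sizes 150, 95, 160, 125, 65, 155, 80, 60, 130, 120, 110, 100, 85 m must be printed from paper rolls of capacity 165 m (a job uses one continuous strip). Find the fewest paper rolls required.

Total = 160 + 155 + 150 + 130 + 125 + 120 + 110 + 100 + 95 + 85 + 80 + 65 + 60 = 1435 m.
Lower bound: ⌈1435/165⌉ = 9 paper rolls.
Also, 10 print jobs each exceed 165/2 m, and no two of those can share a roll, so at least 10 paper rolls are needed.
A packing using 10 paper rolls:
  roll 1: 160 = 160
  roll 2: 155 = 155
  roll 3: 150 = 150
  roll 4: 130 = 130
  roll 5: 125 = 125
  roll 6: 120 = 120
  roll 7: 110 = 110
  roll 8: 100 + 65 = 165
  roll 9: 95 + 60 = 155
  roll 10: 85 + 80 = 165
This matches the lower bound, so 10 is optimal.

10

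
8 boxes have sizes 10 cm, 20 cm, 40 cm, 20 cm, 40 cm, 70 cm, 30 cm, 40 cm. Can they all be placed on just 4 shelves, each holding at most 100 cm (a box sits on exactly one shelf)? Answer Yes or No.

A valid assignment using 3 shelves:
  shelf 1: 70 + 30 = 100
  shelf 2: 40 + 40 + 20 = 100
  shelf 3: 40 + 20 + 10 = 70
That uses only 3 ≤ 4, so 4 shelves are enough.

Yes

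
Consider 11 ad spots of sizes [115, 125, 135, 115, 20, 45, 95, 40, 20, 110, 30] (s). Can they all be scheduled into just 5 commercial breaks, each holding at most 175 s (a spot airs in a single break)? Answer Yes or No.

No

Total = 850 s; ⌈850/175⌉ = 5.
6 ad spots each exceed half the capacity and cannot share a break, forcing at least 6 commercial breaks.
At least 6 commercial breaks are required, but only 5 are allowed.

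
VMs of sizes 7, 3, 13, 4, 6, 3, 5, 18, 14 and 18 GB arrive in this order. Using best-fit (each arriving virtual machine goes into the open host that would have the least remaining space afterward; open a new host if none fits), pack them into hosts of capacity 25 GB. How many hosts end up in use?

5

  7 → host 1 (new)  [load 7/25]
  3 → host 1  [load 10/25]
  13 → host 1  [load 23/25]
  4 → host 2 (new)  [load 4/25]
  6 → host 2  [load 10/25]
  3 → host 2  [load 13/25]
  5 → host 2  [load 18/25]
  18 → host 3 (new)  [load 18/25]
  14 → host 4 (new)  [load 14/25]
  18 → host 5 (new)  [load 18/25]
5 hosts opened.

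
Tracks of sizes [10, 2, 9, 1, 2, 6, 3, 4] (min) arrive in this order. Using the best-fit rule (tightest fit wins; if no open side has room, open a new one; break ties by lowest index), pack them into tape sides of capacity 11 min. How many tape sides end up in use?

  10 → side 1 (new)  [load 10/11]
  2 → side 2 (new)  [load 2/11]
  9 → side 2  [load 11/11]
  1 → side 1  [load 11/11]
  2 → side 3 (new)  [load 2/11]
  6 → side 3  [load 8/11]
  3 → side 3  [load 11/11]
  4 → side 4 (new)  [load 4/11]
4 tape sides opened.

4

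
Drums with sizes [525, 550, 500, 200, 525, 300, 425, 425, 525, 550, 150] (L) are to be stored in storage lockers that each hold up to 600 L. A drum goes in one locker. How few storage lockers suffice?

Total = 550 + 550 + 525 + 525 + 525 + 500 + 425 + 425 + 300 + 200 + 150 = 4675 L.
Lower bound: ⌈4675/600⌉ = 8 storage lockers.
A packing using 9 storage lockers:
  locker 1: 550 = 550
  locker 2: 550 = 550
  locker 3: 525 = 525
  locker 4: 525 = 525
  locker 5: 525 = 525
  locker 6: 500 = 500
  locker 7: 425 + 150 = 575
  locker 8: 425 = 425
  locker 9: 300 + 200 = 500
No arrangement into 8 storage lockers stays within capacity, so 9 is optimal.

9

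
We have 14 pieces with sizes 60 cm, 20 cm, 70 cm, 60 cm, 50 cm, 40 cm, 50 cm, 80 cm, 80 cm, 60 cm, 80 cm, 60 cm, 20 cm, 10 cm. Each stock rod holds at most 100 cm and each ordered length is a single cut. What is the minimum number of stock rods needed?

9

Total = 80 + 80 + 80 + 70 + 60 + 60 + 60 + 60 + 50 + 50 + 40 + 20 + 20 + 10 = 740 cm.
Lower bound: ⌈740/100⌉ = 8 stock rods.
A packing using 9 stock rods:
  stock rod 1: 80 + 20 = 100
  stock rod 2: 80 + 20 = 100
  stock rod 3: 80 + 10 = 90
  stock rod 4: 70 = 70
  stock rod 5: 60 + 40 = 100
  stock rod 6: 60 = 60
  stock rod 7: 60 = 60
  stock rod 8: 60 = 60
  stock rod 9: 50 + 50 = 100
No arrangement into 8 stock rods stays within capacity, so 9 is optimal.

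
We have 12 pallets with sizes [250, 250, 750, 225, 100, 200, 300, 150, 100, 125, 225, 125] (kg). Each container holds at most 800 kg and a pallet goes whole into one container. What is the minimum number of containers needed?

4

Total = 750 + 300 + 250 + 250 + 225 + 225 + 200 + 150 + 125 + 125 + 100 + 100 = 2800 kg.
Lower bound: ⌈2800/800⌉ = 4 containers.
A packing using 4 containers:
  container 1: 750 = 750
  container 2: 300 + 250 + 250 = 800
  container 3: 225 + 225 + 200 + 150 = 800
  container 4: 125 + 125 + 100 + 100 = 450
This matches the lower bound, so 4 is optimal.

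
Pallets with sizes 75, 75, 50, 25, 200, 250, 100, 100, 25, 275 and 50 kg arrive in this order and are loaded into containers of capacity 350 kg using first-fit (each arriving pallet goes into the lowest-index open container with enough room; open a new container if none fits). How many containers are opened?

4

  75 → container 1 (new)  [load 75/350]
  75 → container 1  [load 150/350]
  50 → container 1  [load 200/350]
  25 → container 1  [load 225/350]
  200 → container 2 (new)  [load 200/350]
  250 → container 3 (new)  [load 250/350]
  100 → container 1  [load 325/350]
  100 → container 2  [load 300/350]
  25 → container 1  [load 350/350]
  275 → container 4 (new)  [load 275/350]
  50 → container 2  [load 350/350]
4 containers opened.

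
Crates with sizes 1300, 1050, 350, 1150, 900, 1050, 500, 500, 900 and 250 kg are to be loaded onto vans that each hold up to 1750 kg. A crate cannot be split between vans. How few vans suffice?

Total = 1300 + 1150 + 1050 + 1050 + 900 + 900 + 500 + 500 + 350 + 250 = 7950 kg.
Lower bound: ⌈7950/1750⌉ = 5 vans.
Also, 6 crates each exceed 875 kg, and no two of those can share a van, so at least 6 vans are needed.
A packing using 6 vans:
  van 1: 1300 + 350 = 1650
  van 2: 1150 + 500 = 1650
  van 3: 1050 + 500 = 1550
  van 4: 1050 + 250 = 1300
  van 5: 900 = 900
  van 6: 900 = 900
This matches the lower bound, so 6 is optimal.

6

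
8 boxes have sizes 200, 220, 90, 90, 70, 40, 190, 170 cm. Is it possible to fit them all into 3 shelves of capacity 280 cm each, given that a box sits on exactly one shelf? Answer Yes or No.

Total = 1070 cm; ⌈1070/280⌉ = 4.
At least 4 shelves are required, but only 3 are allowed.

No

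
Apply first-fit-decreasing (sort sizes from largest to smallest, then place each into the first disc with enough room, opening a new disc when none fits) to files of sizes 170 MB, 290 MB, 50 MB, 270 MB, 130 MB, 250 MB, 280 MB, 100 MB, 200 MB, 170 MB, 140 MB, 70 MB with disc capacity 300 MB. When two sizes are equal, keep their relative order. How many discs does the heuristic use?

8

Sorted descending: 290, 280, 270, 250, 200, 170, 170, 140, 130, 100, 70, 50.
  290 → disc 1 (new)  [load 290/300]
  280 → disc 2 (new)  [load 280/300]
  270 → disc 3 (new)  [load 270/300]
  250 → disc 4 (new)  [load 250/300]
  200 → disc 5 (new)  [load 200/300]
  170 → disc 6 (new)  [load 170/300]
  170 → disc 7 (new)  [load 170/300]
  140 → disc 8 (new)  [load 140/300]
  130 → disc 6  [load 300/300]
  100 → disc 5  [load 300/300]
  70 → disc 7  [load 240/300]
  50 → disc 4  [load 300/300]
8 discs opened.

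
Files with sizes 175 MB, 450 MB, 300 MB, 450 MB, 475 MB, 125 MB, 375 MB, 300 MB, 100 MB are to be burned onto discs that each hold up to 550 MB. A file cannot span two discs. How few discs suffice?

6

Total = 475 + 450 + 450 + 375 + 300 + 300 + 175 + 125 + 100 = 2750 MB.
Lower bound: ⌈2750/550⌉ = 5 discs.
Also, 6 files each exceed 275 MB, and no two of those can share a disc, so at least 6 discs are needed.
A packing using 6 discs:
  disc 1: 475 = 475
  disc 2: 450 + 100 = 550
  disc 3: 450 = 450
  disc 4: 375 + 175 = 550
  disc 5: 300 + 125 = 425
  disc 6: 300 = 300
This matches the lower bound, so 6 is optimal.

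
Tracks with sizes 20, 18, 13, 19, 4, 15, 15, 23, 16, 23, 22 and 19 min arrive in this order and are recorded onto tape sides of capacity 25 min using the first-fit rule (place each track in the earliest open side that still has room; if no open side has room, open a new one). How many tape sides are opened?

  20 → side 1 (new)  [load 20/25]
  18 → side 2 (new)  [load 18/25]
  13 → side 3 (new)  [load 13/25]
  19 → side 4 (new)  [load 19/25]
  4 → side 1  [load 24/25]
  15 → side 5 (new)  [load 15/25]
  15 → side 6 (new)  [load 15/25]
  23 → side 7 (new)  [load 23/25]
  16 → side 8 (new)  [load 16/25]
  23 → side 9 (new)  [load 23/25]
  22 → side 10 (new)  [load 22/25]
  19 → side 11 (new)  [load 19/25]
11 tape sides opened.

11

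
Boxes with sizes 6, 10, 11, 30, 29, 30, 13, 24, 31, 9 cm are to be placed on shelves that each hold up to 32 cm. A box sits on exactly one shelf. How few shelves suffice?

7

Total = 31 + 30 + 30 + 29 + 24 + 13 + 11 + 10 + 9 + 6 = 193 cm.
Lower bound: ⌈193/32⌉ = 7 shelves.
A packing using 7 shelves:
  shelf 1: 31 = 31
  shelf 2: 30 = 30
  shelf 3: 30 = 30
  shelf 4: 29 = 29
  shelf 5: 24 + 6 = 30
  shelf 6: 13 + 11 = 24
  shelf 7: 10 + 9 = 19
This matches the lower bound, so 7 is optimal.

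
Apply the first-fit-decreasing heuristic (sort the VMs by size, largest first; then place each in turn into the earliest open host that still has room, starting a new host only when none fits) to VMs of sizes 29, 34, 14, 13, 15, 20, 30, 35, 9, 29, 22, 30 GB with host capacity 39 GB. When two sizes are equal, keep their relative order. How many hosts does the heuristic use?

9

Sorted descending: 35, 34, 30, 30, 29, 29, 22, 20, 15, 14, 13, 9.
  35 → host 1 (new)  [load 35/39]
  34 → host 2 (new)  [load 34/39]
  30 → host 3 (new)  [load 30/39]
  30 → host 4 (new)  [load 30/39]
  29 → host 5 (new)  [load 29/39]
  29 → host 6 (new)  [load 29/39]
  22 → host 7 (new)  [load 22/39]
  20 → host 8 (new)  [load 20/39]
  15 → host 7  [load 37/39]
  14 → host 8  [load 34/39]
  13 → host 9 (new)  [load 13/39]
  9 → host 3  [load 39/39]
9 hosts opened.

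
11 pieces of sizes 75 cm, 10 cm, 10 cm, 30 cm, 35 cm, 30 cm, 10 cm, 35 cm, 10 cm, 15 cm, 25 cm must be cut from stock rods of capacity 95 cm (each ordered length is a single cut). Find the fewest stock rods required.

Total = 75 + 35 + 35 + 30 + 30 + 25 + 15 + 10 + 10 + 10 + 10 = 285 cm.
Lower bound: ⌈285/95⌉ = 3 stock rods.
A packing using 3 stock rods:
  stock rod 1: 75 + 10 + 10 = 95
  stock rod 2: 35 + 35 + 25 = 95
  stock rod 3: 30 + 30 + 15 + 10 + 10 = 95
This matches the lower bound, so 3 is optimal.

3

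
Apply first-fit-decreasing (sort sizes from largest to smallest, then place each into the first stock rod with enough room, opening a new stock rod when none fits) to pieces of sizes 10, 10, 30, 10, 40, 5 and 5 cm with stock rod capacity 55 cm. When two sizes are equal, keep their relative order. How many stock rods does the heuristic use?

2

Sorted descending: 40, 30, 10, 10, 10, 5, 5.
  40 → stock rod 1 (new)  [load 40/55]
  30 → stock rod 2 (new)  [load 30/55]
  10 → stock rod 1  [load 50/55]
  10 → stock rod 2  [load 40/55]
  10 → stock rod 2  [load 50/55]
  5 → stock rod 1  [load 55/55]
  5 → stock rod 2  [load 55/55]
2 stock rods opened.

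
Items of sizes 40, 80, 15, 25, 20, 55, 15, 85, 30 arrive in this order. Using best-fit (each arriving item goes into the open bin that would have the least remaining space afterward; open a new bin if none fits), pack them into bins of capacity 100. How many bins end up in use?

4

  40 → bin 1 (new)  [load 40/100]
  80 → bin 2 (new)  [load 80/100]
  15 → bin 2  [load 95/100]
  25 → bin 1  [load 65/100]
  20 → bin 1  [load 85/100]
  55 → bin 3 (new)  [load 55/100]
  15 → bin 1  [load 100/100]
  85 → bin 4 (new)  [load 85/100]
  30 → bin 3  [load 85/100]
4 bins opened.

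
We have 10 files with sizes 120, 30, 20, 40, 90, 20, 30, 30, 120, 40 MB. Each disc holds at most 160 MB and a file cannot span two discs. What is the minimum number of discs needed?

Total = 120 + 120 + 90 + 40 + 40 + 30 + 30 + 30 + 20 + 20 = 540 MB.
Lower bound: ⌈540/160⌉ = 4 discs.
A packing using 4 discs:
  disc 1: 120 + 40 = 160
  disc 2: 120 + 40 = 160
  disc 3: 90 + 30 + 30 = 150
  disc 4: 30 + 20 + 20 = 70
This matches the lower bound, so 4 is optimal.

4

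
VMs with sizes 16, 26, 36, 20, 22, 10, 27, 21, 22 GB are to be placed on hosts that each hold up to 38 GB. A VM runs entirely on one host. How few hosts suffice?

7

Total = 36 + 27 + 26 + 22 + 22 + 21 + 20 + 16 + 10 = 200 GB.
Lower bound: ⌈200/38⌉ = 6 hosts.
Also, 7 VMs each exceed 19 GB, and no two of those can share a host, so at least 7 hosts are needed.
A packing using 7 hosts:
  host 1: 36 = 36
  host 2: 27 + 10 = 37
  host 3: 26 = 26
  host 4: 22 + 16 = 38
  host 5: 22 = 22
  host 6: 21 = 21
  host 7: 20 = 20
This matches the lower bound, so 7 is optimal.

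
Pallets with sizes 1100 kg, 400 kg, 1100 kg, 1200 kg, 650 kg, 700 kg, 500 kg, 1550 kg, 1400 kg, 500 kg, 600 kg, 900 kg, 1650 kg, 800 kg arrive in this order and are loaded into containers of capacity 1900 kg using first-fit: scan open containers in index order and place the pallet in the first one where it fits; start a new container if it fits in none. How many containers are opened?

  1100 → container 1 (new)  [load 1100/1900]
  400 → container 1  [load 1500/1900]
  1100 → container 2 (new)  [load 1100/1900]
  1200 → container 3 (new)  [load 1200/1900]
  650 → container 2  [load 1750/1900]
  700 → container 3  [load 1900/1900]
  500 → container 4 (new)  [load 500/1900]
  1550 → container 5 (new)  [load 1550/1900]
  1400 → container 4  [load 1900/1900]
  500 → container 6 (new)  [load 500/1900]
  600 → container 6  [load 1100/1900]
  900 → container 7 (new)  [load 900/1900]
  1650 → container 8 (new)  [load 1650/1900]
  800 → container 6  [load 1900/1900]
8 containers opened.

8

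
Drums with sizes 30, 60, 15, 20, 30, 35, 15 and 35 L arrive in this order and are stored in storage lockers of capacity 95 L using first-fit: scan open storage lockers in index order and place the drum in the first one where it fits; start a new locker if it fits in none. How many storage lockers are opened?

3

  30 → locker 1 (new)  [load 30/95]
  60 → locker 1  [load 90/95]
  15 → locker 2 (new)  [load 15/95]
  20 → locker 2  [load 35/95]
  30 → locker 2  [load 65/95]
  35 → locker 3 (new)  [load 35/95]
  15 → locker 2  [load 80/95]
  35 → locker 3  [load 70/95]
3 storage lockers opened.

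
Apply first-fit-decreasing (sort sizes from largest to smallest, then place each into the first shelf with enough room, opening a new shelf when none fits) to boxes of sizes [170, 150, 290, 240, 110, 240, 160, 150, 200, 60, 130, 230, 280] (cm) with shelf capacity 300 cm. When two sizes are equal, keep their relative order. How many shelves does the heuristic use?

9

Sorted descending: 290, 280, 240, 240, 230, 200, 170, 160, 150, 150, 130, 110, 60.
  290 → shelf 1 (new)  [load 290/300]
  280 → shelf 2 (new)  [load 280/300]
  240 → shelf 3 (new)  [load 240/300]
  240 → shelf 4 (new)  [load 240/300]
  230 → shelf 5 (new)  [load 230/300]
  200 → shelf 6 (new)  [load 200/300]
  170 → shelf 7 (new)  [load 170/300]
  160 → shelf 8 (new)  [load 160/300]
  150 → shelf 9 (new)  [load 150/300]
  150 → shelf 9  [load 300/300]
  130 → shelf 7  [load 300/300]
  110 → shelf 8  [load 270/300]
  60 → shelf 3  [load 300/300]
9 shelves opened.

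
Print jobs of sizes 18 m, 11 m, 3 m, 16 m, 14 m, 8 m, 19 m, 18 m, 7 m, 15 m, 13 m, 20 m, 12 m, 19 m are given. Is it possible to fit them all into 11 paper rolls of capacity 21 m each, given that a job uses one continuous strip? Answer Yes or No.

A valid assignment using 11 paper rolls:
  roll 1: 20 = 20
  roll 2: 19 = 19
  roll 3: 19 = 19
  roll 4: 18 + 3 = 21
  roll 5: 18 = 18
  roll 6: 16 = 16
  roll 7: 15 = 15
  roll 8: 14 + 7 = 21
  roll 9: 13 + 8 = 21
  roll 10: 12 = 12
  roll 11: 11 = 11
Every load is within 21 m, so 11 paper rolls suffice.

Yes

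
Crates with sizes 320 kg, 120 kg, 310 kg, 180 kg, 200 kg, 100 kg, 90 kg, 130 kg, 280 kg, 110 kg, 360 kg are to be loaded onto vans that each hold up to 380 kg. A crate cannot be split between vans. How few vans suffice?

7

Total = 360 + 320 + 310 + 280 + 200 + 180 + 130 + 120 + 110 + 100 + 90 = 2200 kg.
Lower bound: ⌈2200/380⌉ = 6 vans.
A packing using 7 vans:
  van 1: 360 = 360
  van 2: 320 = 320
  van 3: 310 = 310
  van 4: 280 + 100 = 380
  van 5: 200 + 180 = 380
  van 6: 130 + 120 + 110 = 360
  van 7: 90 = 90
No arrangement into 6 vans stays within capacity, so 7 is optimal.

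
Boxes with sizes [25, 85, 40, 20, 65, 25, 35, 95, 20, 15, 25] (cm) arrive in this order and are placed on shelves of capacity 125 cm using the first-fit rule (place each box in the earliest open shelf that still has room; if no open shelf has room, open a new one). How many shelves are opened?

4

  25 → shelf 1 (new)  [load 25/125]
  85 → shelf 1  [load 110/125]
  40 → shelf 2 (new)  [load 40/125]
  20 → shelf 2  [load 60/125]
  65 → shelf 2  [load 125/125]
  25 → shelf 3 (new)  [load 25/125]
  35 → shelf 3  [load 60/125]
  95 → shelf 4 (new)  [load 95/125]
  20 → shelf 3  [load 80/125]
  15 → shelf 1  [load 125/125]
  25 → shelf 3  [load 105/125]
4 shelves opened.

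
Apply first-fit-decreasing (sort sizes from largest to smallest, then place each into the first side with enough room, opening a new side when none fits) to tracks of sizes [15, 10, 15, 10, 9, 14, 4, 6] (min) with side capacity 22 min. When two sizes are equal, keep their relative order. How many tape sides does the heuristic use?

Sorted descending: 15, 15, 14, 10, 10, 9, 6, 4.
  15 → side 1 (new)  [load 15/22]
  15 → side 2 (new)  [load 15/22]
  14 → side 3 (new)  [load 14/22]
  10 → side 4 (new)  [load 10/22]
  10 → side 4  [load 20/22]
  9 → side 5 (new)  [load 9/22]
  6 → side 1  [load 21/22]
  4 → side 2  [load 19/22]
5 tape sides opened.

5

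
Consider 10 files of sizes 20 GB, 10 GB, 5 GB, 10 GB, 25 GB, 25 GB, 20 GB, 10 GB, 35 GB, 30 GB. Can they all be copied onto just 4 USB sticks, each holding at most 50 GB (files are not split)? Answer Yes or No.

A valid assignment using 4 USB sticks:
  USB stick 1: 35 + 10 + 5 = 50
  USB stick 2: 30 + 20 = 50
  USB stick 3: 25 + 25 = 50
  USB stick 4: 20 + 10 + 10 = 40
Every load is within 50 GB, so 4 USB sticks suffice.

Yes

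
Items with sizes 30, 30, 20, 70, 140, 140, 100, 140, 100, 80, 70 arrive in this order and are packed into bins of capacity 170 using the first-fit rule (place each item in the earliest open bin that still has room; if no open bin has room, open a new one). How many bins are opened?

  30 → bin 1 (new)  [load 30/170]
  30 → bin 1  [load 60/170]
  20 → bin 1  [load 80/170]
  70 → bin 1  [load 150/170]
  140 → bin 2 (new)  [load 140/170]
  140 → bin 3 (new)  [load 140/170]
  100 → bin 4 (new)  [load 100/170]
  140 → bin 5 (new)  [load 140/170]
  100 → bin 6 (new)  [load 100/170]
  80 → bin 7 (new)  [load 80/170]
  70 → bin 4  [load 170/170]
7 bins opened.

7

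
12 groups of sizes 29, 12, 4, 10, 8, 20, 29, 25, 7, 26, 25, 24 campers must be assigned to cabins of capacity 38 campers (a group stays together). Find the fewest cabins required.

7

Total = 29 + 29 + 26 + 25 + 25 + 24 + 20 + 12 + 10 + 8 + 7 + 4 = 219 campers.
Lower bound: ⌈219/38⌉ = 6 cabins.
Also, 7 groups each exceed 19 campers, and no two of those can share a cabin, so at least 7 cabins are needed.
A packing using 7 cabins:
  cabin 1: 29 + 8 = 37
  cabin 2: 29 + 7 = 36
  cabin 3: 26 + 12 = 38
  cabin 4: 25 + 10 = 35
  cabin 5: 25 + 4 = 29
  cabin 6: 24 = 24
  cabin 7: 20 = 20
This matches the lower bound, so 7 is optimal.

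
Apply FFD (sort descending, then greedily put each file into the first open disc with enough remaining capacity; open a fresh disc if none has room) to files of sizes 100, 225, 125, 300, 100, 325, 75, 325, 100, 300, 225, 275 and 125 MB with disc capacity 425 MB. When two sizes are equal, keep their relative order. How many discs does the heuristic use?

Sorted descending: 325, 325, 300, 300, 275, 225, 225, 125, 125, 100, 100, 100, 75.
  325 → disc 1 (new)  [load 325/425]
  325 → disc 2 (new)  [load 325/425]
  300 → disc 3 (new)  [load 300/425]
  300 → disc 4 (new)  [load 300/425]
  275 → disc 5 (new)  [load 275/425]
  225 → disc 6 (new)  [load 225/425]
  225 → disc 7 (new)  [load 225/425]
  125 → disc 3  [load 425/425]
  125 → disc 4  [load 425/425]
  100 → disc 1  [load 425/425]
  100 → disc 2  [load 425/425]
  100 → disc 5  [load 375/425]
  75 → disc 6  [load 300/425]
7 discs opened.

7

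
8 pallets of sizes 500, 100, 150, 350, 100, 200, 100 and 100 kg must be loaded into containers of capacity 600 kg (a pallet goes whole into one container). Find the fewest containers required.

3

Total = 500 + 350 + 200 + 150 + 100 + 100 + 100 + 100 = 1600 kg.
Lower bound: ⌈1600/600⌉ = 3 containers.
A packing using 3 containers:
  container 1: 500 + 100 = 600
  container 2: 350 + 200 = 550
  container 3: 150 + 100 + 100 + 100 = 450
This matches the lower bound, so 3 is optimal.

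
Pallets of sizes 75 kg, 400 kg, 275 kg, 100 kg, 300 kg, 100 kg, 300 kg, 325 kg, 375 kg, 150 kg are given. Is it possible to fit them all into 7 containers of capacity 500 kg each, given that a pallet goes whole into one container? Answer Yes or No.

A valid assignment using 6 containers:
  container 1: 400 + 100 = 500
  container 2: 375 + 100 = 475
  container 3: 325 + 150 = 475
  container 4: 300 + 75 = 375
  container 5: 300 = 300
  container 6: 275 = 275
That uses only 6 ≤ 7, so 7 containers are enough.

Yes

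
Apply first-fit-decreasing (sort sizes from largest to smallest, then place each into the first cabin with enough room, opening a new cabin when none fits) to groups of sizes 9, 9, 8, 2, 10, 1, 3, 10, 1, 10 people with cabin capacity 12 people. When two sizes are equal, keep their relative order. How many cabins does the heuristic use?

6

Sorted descending: 10, 10, 10, 9, 9, 8, 3, 2, 1, 1.
  10 → cabin 1 (new)  [load 10/12]
  10 → cabin 2 (new)  [load 10/12]
  10 → cabin 3 (new)  [load 10/12]
  9 → cabin 4 (new)  [load 9/12]
  9 → cabin 5 (new)  [load 9/12]
  8 → cabin 6 (new)  [load 8/12]
  3 → cabin 4  [load 12/12]
  2 → cabin 1  [load 12/12]
  1 → cabin 2  [load 11/12]
  1 → cabin 2  [load 12/12]
6 cabins opened.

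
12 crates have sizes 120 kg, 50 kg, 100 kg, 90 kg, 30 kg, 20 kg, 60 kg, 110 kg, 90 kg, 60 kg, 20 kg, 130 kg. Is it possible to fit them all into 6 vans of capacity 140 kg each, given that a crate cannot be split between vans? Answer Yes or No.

Total = 880 kg; ⌈880/140⌉ = 7.
At least 7 vans are required, but only 6 are allowed.

No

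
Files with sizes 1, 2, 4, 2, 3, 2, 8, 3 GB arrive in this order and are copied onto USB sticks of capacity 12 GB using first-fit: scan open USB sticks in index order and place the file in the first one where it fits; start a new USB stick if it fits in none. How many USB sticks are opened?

  1 → USB stick 1 (new)  [load 1/12]
  2 → USB stick 1  [load 3/12]
  4 → USB stick 1  [load 7/12]
  2 → USB stick 1  [load 9/12]
  3 → USB stick 1  [load 12/12]
  2 → USB stick 2 (new)  [load 2/12]
  8 → USB stick 2  [load 10/12]
  3 → USB stick 3 (new)  [load 3/12]
3 USB sticks opened.

3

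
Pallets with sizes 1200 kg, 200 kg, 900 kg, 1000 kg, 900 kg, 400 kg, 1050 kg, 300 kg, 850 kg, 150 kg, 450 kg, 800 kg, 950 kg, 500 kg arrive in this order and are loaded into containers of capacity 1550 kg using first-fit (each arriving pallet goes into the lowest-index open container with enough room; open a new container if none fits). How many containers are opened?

8

  1200 → container 1 (new)  [load 1200/1550]
  200 → container 1  [load 1400/1550]
  900 → container 2 (new)  [load 900/1550]
  1000 → container 3 (new)  [load 1000/1550]
  900 → container 4 (new)  [load 900/1550]
  400 → container 2  [load 1300/1550]
  1050 → container 5 (new)  [load 1050/1550]
  300 → container 3  [load 1300/1550]
  850 → container 6 (new)  [load 850/1550]
  150 → container 1  [load 1550/1550]
  450 → container 4  [load 1350/1550]
  800 → container 7 (new)  [load 800/1550]
  950 → container 8 (new)  [load 950/1550]
  500 → container 5  [load 1550/1550]
8 containers opened.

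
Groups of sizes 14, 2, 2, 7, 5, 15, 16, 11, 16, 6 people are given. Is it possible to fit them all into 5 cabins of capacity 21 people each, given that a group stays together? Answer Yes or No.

Yes

A valid assignment using 5 cabins:
  cabin 1: 16 + 5 = 21
  cabin 2: 16 + 2 + 2 = 20
  cabin 3: 15 + 6 = 21
  cabin 4: 14 + 7 = 21
  cabin 5: 11 = 11
Every load is within 21 people, so 5 cabins suffice.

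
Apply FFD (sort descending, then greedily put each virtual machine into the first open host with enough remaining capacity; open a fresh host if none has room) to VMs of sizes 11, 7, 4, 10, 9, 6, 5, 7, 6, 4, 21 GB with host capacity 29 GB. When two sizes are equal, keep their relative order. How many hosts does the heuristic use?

4

Sorted descending: 21, 11, 10, 9, 7, 7, 6, 6, 5, 4, 4.
  21 → host 1 (new)  [load 21/29]
  11 → host 2 (new)  [load 11/29]
  10 → host 2  [load 21/29]
  9 → host 3 (new)  [load 9/29]
  7 → host 1  [load 28/29]
  7 → host 2  [load 28/29]
  6 → host 3  [load 15/29]
  6 → host 3  [load 21/29]
  5 → host 3  [load 26/29]
  4 → host 4 (new)  [load 4/29]
  4 → host 4  [load 8/29]
4 hosts opened.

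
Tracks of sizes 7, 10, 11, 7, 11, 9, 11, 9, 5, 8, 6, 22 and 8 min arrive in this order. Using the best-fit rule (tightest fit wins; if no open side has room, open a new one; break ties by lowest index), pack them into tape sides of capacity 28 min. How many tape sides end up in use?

  7 → side 1 (new)  [load 7/28]
  10 → side 1  [load 17/28]
  11 → side 1  [load 28/28]
  7 → side 2 (new)  [load 7/28]
  11 → side 2  [load 18/28]
  9 → side 2  [load 27/28]
  11 → side 3 (new)  [load 11/28]
  9 → side 3  [load 20/28]
  5 → side 3  [load 25/28]
  8 → side 4 (new)  [load 8/28]
  6 → side 4  [load 14/28]
  22 → side 5 (new)  [load 22/28]
  8 → side 4  [load 22/28]
5 tape sides opened.

5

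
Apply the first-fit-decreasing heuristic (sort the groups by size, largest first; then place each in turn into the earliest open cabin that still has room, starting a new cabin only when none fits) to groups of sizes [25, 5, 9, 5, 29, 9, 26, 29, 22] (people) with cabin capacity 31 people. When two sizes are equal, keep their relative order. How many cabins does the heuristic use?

Sorted descending: 29, 29, 26, 25, 22, 9, 9, 5, 5.
  29 → cabin 1 (new)  [load 29/31]
  29 → cabin 2 (new)  [load 29/31]
  26 → cabin 3 (new)  [load 26/31]
  25 → cabin 4 (new)  [load 25/31]
  22 → cabin 5 (new)  [load 22/31]
  9 → cabin 5  [load 31/31]
  9 → cabin 6 (new)  [load 9/31]
  5 → cabin 3  [load 31/31]
  5 → cabin 4  [load 30/31]
6 cabins opened.

6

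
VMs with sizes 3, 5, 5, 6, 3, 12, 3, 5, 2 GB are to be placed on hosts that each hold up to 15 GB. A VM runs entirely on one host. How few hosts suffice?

3

Total = 12 + 6 + 5 + 5 + 5 + 3 + 3 + 3 + 2 = 44 GB.
Lower bound: ⌈44/15⌉ = 3 hosts.
A packing using 3 hosts:
  host 1: 12 + 3 = 15
  host 2: 6 + 5 + 3 = 14
  host 3: 5 + 5 + 3 + 2 = 15
This matches the lower bound, so 3 is optimal.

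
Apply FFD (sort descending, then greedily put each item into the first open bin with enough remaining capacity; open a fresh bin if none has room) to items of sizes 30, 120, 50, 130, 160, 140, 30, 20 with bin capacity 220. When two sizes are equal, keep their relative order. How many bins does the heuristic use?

4

Sorted descending: 160, 140, 130, 120, 50, 30, 30, 20.
  160 → bin 1 (new)  [load 160/220]
  140 → bin 2 (new)  [load 140/220]
  130 → bin 3 (new)  [load 130/220]
  120 → bin 4 (new)  [load 120/220]
  50 → bin 1  [load 210/220]
  30 → bin 2  [load 170/220]
  30 → bin 2  [load 200/220]
  20 → bin 2  [load 220/220]
4 bins opened.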